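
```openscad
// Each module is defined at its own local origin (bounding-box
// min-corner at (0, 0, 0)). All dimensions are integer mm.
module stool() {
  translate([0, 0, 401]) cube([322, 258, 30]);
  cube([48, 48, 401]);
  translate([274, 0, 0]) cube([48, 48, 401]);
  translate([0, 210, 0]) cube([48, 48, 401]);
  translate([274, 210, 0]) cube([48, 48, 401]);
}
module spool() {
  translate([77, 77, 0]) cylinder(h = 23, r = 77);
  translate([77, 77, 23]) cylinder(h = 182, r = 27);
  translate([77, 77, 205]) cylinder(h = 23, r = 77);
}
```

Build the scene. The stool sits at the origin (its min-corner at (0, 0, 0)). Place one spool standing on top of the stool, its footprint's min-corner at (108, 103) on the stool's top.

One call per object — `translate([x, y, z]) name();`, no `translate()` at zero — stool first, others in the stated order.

stool();
translate([108, 103, 431]) spool();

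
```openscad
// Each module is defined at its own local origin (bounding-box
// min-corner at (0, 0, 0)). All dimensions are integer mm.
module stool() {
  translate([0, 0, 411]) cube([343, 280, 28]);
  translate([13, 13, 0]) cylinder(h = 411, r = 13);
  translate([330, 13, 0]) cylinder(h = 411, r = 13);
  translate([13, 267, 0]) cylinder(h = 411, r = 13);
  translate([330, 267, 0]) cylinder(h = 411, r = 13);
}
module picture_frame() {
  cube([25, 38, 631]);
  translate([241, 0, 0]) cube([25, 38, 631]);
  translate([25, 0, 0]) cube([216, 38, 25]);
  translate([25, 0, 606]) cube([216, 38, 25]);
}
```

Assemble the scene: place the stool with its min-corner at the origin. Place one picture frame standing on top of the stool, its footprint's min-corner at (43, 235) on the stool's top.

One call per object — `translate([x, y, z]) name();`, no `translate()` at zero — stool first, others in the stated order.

stool();
translate([43, 235, 439]) picture_frame();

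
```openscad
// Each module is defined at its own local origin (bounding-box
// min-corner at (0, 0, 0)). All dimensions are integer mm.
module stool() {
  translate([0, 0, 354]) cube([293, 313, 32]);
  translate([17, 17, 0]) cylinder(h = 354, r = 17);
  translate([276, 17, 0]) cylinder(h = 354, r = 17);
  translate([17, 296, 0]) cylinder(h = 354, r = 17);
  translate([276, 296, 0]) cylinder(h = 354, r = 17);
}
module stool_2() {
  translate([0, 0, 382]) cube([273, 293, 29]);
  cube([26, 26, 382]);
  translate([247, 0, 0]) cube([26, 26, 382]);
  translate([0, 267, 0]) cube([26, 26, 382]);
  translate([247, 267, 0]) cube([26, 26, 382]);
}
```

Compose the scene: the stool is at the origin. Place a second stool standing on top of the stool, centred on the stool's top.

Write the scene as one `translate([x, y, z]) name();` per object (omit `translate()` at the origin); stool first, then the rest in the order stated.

stool();
translate([10, 10, 386]) stool_2();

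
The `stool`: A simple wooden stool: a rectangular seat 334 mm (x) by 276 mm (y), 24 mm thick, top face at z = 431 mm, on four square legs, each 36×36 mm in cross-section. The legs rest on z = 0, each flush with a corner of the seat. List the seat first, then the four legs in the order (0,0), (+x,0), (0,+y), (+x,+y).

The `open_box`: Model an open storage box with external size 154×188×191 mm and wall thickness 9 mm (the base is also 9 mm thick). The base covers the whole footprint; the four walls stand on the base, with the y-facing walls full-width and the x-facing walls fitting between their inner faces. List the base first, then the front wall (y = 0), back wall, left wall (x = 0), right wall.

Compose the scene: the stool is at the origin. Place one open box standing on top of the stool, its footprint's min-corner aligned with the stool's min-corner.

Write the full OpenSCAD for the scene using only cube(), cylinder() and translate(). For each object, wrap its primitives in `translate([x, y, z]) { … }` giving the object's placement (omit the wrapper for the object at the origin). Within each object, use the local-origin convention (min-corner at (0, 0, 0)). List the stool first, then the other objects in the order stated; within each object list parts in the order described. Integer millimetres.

translate([0, 0, 407]) cube([334, 276, 24]);
cube([36, 36, 407]);
translate([298, 0, 0]) cube([36, 36, 407]);
translate([0, 240, 0]) cube([36, 36, 407]);
translate([298, 240, 0]) cube([36, 36, 407]);
translate([0, 0, 431]) {
  cube([154, 188, 9]);
  translate([0, 0, 9]) cube([154, 9, 182]);
  translate([0, 179, 9]) cube([154, 9, 182]);
  translate([0, 9, 9]) cube([9, 170, 182]);
  translate([145, 9, 9]) cube([9, 170, 182]);
}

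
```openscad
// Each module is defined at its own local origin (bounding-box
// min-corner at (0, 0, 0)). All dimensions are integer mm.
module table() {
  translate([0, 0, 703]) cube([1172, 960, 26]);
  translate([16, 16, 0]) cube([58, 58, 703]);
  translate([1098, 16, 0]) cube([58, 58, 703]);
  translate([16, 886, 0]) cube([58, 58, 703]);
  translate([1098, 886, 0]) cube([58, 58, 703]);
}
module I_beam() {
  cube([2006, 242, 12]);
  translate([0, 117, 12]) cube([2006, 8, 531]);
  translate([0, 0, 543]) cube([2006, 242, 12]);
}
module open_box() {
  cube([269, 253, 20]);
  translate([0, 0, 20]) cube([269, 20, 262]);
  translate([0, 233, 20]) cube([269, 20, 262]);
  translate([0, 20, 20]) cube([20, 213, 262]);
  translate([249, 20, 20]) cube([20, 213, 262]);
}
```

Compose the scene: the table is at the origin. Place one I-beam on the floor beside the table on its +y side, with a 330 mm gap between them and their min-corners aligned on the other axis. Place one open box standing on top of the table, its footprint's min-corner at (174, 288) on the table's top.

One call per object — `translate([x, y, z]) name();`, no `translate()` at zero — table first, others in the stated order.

table();
translate([0, 1290, 0]) I_beam();
translate([174, 288, 729]) open_box();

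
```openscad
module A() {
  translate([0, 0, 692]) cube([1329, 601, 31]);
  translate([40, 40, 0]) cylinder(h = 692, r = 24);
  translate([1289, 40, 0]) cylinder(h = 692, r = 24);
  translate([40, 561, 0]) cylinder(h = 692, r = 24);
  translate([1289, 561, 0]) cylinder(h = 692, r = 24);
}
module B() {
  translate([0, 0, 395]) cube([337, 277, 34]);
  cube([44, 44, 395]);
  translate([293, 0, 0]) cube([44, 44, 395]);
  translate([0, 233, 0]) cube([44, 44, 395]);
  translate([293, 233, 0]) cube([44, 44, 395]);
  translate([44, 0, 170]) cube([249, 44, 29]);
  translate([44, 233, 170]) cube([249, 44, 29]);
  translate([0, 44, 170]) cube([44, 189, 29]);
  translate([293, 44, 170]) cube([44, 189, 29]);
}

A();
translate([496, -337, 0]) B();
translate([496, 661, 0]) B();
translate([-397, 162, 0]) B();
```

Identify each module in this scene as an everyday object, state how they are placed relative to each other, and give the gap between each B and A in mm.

Each stool's nearest face is 60 mm from the table's bounding box.

A is a table. B is a stool. Three stools sit around the table at the −y, +y, −x sides. The gap between each stool and the table is 60 mm.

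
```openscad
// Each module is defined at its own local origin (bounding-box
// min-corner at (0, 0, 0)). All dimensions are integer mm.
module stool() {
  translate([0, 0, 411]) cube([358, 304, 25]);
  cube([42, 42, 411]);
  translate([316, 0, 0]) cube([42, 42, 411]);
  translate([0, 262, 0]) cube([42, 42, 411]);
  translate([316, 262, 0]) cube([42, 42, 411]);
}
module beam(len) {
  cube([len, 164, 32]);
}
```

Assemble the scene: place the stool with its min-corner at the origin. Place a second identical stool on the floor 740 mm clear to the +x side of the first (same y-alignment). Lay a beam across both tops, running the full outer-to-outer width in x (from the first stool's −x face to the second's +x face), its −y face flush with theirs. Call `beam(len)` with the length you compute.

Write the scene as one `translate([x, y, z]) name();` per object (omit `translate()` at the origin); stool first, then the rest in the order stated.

stool();
translate([1098, 0, 0]) stool();
translate([0, 0, 436]) beam(1456);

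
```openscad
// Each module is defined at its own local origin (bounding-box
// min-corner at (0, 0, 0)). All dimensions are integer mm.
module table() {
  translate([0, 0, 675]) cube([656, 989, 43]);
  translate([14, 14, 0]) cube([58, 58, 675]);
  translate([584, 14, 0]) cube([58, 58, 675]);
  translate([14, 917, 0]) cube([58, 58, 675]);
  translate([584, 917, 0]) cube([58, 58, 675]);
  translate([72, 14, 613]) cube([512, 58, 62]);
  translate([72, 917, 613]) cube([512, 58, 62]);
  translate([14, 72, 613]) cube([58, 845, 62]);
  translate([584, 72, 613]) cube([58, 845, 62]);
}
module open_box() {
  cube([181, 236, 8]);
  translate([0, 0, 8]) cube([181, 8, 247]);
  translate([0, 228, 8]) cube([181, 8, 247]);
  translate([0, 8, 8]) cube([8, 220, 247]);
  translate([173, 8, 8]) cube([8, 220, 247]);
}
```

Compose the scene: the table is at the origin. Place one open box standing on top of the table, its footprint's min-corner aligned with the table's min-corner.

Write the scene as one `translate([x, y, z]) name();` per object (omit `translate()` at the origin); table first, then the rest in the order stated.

table();
translate([0, 0, 718]) open_box();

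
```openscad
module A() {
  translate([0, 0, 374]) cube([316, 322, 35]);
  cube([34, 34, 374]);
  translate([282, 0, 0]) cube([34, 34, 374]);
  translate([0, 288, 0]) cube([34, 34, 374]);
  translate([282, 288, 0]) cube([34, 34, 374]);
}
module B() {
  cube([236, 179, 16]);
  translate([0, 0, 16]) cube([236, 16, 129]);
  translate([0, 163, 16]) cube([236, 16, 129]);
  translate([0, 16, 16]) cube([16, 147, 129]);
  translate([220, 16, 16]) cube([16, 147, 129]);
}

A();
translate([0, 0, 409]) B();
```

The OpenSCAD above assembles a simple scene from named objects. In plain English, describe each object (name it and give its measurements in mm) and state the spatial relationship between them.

A is a four-legged stool. The seat is a 316×322×35 mm slab whose top surface is at z = 409 mm; four square legs, each 34×34 mm in cross-section, run from the floor (z = 0) to the underside of the seat, each flush with a corner of the seat.

B is an open-topped rectangular box: outside dimensions 236×179×145 mm, with a uniform wall and base thickness of 16 mm. The base is a full 236×179 slab on the floor; four walls sit on top of the base. The front and back walls (the −y and +y sides) span the full width; the two side walls fit between them.

The open box is on top of the stool.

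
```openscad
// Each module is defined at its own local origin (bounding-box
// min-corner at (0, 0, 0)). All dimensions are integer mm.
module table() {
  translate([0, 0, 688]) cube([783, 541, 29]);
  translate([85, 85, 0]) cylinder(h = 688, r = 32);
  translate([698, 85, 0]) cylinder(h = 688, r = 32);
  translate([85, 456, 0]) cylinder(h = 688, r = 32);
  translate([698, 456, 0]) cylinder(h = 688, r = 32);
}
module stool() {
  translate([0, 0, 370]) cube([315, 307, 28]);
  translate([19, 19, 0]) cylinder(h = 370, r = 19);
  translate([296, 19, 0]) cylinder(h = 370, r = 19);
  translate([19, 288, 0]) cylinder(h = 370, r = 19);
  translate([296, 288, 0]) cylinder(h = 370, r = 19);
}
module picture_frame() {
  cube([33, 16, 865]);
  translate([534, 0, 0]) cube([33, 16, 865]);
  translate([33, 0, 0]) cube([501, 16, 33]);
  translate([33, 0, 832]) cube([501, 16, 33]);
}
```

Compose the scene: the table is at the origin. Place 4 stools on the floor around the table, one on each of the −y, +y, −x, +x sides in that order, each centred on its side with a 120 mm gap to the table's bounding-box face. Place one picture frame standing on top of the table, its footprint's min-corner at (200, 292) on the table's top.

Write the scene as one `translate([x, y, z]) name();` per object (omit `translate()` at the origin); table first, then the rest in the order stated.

table();
translate([234, -427, 0]) stool();
translate([234, 661, 0]) stool();
translate([-435, 117, 0]) stool();
translate([903, 117, 0]) stool();
translate([200, 292, 717]) picture_frame();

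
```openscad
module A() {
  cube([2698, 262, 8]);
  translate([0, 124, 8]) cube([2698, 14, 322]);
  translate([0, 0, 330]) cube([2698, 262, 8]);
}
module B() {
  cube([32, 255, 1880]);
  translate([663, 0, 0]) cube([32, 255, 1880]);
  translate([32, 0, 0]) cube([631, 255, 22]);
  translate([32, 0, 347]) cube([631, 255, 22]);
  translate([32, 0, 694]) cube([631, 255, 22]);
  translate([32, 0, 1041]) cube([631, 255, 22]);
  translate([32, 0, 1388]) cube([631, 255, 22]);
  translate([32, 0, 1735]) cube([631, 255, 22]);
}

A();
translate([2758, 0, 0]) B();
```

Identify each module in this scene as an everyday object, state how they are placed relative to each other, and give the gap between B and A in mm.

The bookshelf's nearest face is 60 mm from the I-beam's +x face.

A is an I-beam. B is a bookshelf. The bookshelf is on the floor beside the I-beam on its +x side. The gap between the bookshelf and the I-beam is 60 mm.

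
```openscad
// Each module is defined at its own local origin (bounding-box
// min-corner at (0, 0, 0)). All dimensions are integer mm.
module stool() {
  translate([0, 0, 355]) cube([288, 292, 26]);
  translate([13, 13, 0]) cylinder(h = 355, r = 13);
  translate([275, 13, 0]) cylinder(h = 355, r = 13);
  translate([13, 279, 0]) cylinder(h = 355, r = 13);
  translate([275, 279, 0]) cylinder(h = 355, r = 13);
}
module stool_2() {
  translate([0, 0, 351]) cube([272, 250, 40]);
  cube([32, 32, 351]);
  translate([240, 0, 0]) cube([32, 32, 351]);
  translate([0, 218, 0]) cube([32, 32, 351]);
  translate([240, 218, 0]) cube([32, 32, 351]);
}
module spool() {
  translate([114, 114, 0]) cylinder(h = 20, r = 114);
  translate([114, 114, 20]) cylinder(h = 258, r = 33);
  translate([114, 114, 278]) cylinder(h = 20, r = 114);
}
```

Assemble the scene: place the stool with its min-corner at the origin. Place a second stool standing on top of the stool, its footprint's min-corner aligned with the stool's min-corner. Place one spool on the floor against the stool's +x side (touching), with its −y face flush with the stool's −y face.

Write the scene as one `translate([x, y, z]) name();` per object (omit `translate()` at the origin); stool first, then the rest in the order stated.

stool();
translate([0, 0, 381]) stool_2();
translate([288, 0, 0]) spool();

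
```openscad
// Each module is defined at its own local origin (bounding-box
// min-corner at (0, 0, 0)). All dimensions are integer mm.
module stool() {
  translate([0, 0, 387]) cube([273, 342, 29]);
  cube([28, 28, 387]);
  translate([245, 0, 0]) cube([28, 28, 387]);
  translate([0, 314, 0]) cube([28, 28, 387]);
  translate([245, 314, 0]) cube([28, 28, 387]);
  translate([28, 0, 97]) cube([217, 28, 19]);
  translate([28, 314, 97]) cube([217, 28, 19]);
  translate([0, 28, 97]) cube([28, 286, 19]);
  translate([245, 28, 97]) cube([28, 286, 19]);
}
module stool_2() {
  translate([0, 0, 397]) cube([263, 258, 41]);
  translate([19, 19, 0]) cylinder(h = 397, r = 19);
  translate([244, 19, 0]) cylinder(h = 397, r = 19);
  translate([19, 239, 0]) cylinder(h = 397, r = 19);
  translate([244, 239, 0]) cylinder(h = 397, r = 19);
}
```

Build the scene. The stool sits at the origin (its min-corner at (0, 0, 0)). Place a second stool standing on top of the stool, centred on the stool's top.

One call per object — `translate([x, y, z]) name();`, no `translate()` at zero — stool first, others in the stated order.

stool();
translate([5, 42, 416]) stool_2();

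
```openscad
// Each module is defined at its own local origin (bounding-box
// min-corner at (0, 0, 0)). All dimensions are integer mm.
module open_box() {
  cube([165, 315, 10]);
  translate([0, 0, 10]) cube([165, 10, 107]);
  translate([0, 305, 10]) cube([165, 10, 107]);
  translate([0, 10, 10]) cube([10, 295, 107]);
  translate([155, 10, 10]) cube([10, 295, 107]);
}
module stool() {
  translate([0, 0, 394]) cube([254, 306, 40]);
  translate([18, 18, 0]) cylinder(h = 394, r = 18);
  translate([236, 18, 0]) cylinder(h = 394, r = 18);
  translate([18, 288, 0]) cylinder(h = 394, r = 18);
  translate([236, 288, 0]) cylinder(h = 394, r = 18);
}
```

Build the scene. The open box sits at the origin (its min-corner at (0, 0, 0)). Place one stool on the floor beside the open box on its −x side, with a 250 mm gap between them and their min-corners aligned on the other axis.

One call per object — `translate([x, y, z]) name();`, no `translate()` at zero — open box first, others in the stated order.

open_box();
translate([-504, 0, 0]) stool();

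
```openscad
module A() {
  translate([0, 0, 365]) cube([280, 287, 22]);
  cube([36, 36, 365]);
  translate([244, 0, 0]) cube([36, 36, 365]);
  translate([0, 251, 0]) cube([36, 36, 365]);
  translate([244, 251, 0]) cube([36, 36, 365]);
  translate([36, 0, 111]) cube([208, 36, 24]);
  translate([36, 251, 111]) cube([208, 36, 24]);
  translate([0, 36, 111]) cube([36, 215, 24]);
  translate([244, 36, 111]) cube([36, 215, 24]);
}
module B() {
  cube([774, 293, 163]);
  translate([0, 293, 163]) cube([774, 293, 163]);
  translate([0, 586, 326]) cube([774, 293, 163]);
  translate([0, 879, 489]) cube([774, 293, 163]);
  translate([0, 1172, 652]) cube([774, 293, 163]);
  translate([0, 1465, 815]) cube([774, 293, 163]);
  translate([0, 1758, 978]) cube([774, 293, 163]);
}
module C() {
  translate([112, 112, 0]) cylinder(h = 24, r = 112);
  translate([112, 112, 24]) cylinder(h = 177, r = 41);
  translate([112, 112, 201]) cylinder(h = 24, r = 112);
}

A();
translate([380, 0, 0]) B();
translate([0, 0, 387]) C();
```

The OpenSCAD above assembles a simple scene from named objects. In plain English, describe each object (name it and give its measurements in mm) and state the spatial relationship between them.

A is a four-legged stool. The seat is 280×287 mm, 22 mm thick, top at z = 387 mm. It stands on four square legs, each 36×36 mm in cross-section, from z = 0 to the seat underside, each flush with a corner of the seat. Four stretchers, 36 mm wide and 24 mm tall, connect adjacent legs with their undersides at z = 111 mm, each running between the inner faces of the legs it joins and aligned with the legs' outer faces on the other axis.

B is a run of 7 identical solid stair steps. Each tread is 774×293 mm and each step block is 163 mm high. Step 1 rests on the floor; step k is offset from step 1 by (k−1)×293 mm in y and (k−1)×163 mm in z.

C is a spool: two coaxial disc flanges of radius 112 mm and thickness 24 mm, joined by a core cylinder of radius 41 mm and height 177 mm. The lower flange rests on z = 0 and the three cylinders share a vertical axis.

The staircase is on the floor beside the stool on its +x side. The spool is on top of the stool.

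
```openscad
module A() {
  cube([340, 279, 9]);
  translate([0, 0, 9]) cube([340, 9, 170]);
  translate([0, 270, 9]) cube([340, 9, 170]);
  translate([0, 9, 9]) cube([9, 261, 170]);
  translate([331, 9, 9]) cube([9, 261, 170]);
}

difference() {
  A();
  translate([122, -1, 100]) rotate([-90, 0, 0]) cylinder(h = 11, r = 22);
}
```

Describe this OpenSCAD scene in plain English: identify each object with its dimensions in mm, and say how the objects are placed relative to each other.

A is an open storage box with external size 340×279×179 mm and wall thickness 9 mm (the base is also 9 mm thick). The base covers the whole footprint; the four walls stand on the base, with the y-facing walls full-width and the x-facing walls fitting between their inner faces.

The open box has a circular hole of radius 22 mm through its front wall, centred at (x = 122, z = 100).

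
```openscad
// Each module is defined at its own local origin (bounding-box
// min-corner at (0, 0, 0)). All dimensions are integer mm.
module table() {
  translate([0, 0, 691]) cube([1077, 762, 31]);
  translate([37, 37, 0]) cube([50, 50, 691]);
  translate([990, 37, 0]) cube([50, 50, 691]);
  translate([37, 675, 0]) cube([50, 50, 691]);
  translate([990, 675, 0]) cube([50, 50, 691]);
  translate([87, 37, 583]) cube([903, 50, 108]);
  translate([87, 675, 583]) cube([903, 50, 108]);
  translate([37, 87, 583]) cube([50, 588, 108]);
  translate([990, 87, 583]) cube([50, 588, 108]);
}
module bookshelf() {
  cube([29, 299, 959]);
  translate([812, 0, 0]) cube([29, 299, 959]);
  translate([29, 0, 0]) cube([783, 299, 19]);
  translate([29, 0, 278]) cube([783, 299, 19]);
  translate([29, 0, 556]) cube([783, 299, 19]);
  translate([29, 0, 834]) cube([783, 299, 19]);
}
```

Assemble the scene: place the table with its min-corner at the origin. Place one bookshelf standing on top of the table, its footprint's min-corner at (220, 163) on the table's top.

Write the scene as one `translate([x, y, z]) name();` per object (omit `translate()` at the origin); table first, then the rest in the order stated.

table();
translate([220, 163, 722]) bookshelf();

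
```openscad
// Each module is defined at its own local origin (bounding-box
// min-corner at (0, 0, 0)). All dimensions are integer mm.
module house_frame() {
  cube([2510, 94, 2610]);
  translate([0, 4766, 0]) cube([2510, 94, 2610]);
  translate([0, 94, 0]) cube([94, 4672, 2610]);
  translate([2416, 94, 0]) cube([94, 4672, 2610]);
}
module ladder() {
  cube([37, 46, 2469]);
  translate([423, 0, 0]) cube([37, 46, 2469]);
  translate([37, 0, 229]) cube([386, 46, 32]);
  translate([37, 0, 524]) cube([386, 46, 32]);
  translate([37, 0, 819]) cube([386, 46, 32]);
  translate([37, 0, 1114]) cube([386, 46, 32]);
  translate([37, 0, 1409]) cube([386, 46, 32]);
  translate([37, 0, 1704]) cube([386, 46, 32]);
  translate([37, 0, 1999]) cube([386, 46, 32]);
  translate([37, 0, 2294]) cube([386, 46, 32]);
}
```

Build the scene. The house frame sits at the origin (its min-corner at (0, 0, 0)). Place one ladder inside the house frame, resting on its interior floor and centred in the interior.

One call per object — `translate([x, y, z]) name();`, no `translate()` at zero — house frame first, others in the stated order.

house_frame();
translate([1025, 2407, 0]) ladder();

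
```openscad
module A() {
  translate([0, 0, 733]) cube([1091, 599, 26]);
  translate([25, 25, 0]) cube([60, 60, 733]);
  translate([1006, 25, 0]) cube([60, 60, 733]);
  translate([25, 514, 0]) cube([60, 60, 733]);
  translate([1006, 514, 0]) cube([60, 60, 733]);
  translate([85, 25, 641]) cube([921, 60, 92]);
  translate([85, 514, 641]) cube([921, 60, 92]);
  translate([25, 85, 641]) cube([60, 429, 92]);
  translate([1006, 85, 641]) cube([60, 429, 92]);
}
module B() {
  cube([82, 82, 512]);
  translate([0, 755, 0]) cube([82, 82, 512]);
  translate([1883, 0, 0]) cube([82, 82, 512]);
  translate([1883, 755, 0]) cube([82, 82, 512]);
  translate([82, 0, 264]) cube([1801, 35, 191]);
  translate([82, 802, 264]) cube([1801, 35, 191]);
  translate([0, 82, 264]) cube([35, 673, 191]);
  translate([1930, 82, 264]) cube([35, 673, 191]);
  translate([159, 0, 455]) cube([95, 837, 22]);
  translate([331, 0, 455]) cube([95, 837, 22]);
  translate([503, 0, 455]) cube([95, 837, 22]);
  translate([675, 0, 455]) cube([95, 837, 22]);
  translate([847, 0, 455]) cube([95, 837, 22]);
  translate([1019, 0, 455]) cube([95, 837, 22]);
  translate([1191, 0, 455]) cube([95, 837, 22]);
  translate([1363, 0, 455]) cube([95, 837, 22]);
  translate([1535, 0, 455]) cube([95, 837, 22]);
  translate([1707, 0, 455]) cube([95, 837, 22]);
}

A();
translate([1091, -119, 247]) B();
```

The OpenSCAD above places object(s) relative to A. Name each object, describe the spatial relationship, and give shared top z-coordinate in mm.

Both tops at z = 759 mm.

A is a table. B is a bed frame. The bed frame is beside the table with their tops flush at z = 759. The shared top z-coordinate is 759 mm.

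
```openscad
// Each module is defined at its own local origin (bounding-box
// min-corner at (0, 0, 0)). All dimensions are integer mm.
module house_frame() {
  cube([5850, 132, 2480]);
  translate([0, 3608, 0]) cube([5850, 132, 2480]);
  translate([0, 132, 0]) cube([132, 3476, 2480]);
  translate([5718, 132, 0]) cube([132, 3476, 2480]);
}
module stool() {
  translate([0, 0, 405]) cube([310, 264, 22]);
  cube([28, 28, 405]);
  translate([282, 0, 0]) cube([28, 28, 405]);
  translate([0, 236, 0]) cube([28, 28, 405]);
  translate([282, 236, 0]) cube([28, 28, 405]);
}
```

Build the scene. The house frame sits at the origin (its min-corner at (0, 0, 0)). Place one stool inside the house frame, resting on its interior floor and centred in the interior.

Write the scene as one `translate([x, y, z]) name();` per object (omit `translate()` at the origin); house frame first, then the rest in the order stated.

house_frame();
translate([2770, 1738, 0]) stool();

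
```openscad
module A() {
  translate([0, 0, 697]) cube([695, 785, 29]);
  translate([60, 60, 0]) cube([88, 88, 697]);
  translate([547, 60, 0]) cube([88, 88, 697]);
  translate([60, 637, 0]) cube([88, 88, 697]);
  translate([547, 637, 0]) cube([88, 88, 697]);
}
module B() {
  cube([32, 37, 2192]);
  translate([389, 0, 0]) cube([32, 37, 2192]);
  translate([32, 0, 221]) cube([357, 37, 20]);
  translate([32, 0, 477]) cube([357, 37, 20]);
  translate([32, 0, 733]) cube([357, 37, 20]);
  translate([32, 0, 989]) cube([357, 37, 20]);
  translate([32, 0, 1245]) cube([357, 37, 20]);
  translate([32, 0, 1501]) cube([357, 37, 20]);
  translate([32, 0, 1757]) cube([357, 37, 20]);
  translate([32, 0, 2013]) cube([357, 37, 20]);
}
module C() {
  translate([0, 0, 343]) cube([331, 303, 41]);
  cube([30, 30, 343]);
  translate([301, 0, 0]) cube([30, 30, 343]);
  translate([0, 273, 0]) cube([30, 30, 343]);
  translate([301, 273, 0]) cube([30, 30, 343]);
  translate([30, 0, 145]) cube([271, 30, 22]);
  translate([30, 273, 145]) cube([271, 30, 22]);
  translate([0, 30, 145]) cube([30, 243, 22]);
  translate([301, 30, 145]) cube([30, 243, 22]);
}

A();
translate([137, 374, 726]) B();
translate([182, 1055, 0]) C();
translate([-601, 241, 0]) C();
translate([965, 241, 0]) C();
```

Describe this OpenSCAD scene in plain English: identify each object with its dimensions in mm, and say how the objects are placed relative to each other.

A is a table with a 695×785 mm rectangular top, 29 mm thick, top surface at z = 726 mm, supported by four 88×88 mm square legs, each inset 60 mm from the nearest pair of top edges, running from the floor.

B is a wooden ladder with two side rails of 32×37 mm section and 2192 mm height, set 421 mm apart overall. Between them run 8 rectangular rungs (37 mm deep, 20 mm thick), front faces flush with the rails' −y face. The bottom of the first rung is 221 mm above the floor and each subsequent rung is 256 mm higher than the one below.

C is a four-legged stool. The seat is 331×303 mm, 41 mm thick, top at z = 384 mm. It stands on four square legs, each 30×30 mm in cross-section, from z = 0 to the seat underside, each flush with a corner of the seat. Four stretchers, 30 mm wide and 22 mm tall, connect adjacent legs with their undersides at z = 145 mm, each running between the inner faces of the legs it joins and aligned with the legs' outer faces on the other axis.

The ladder is on top of the table, centred. Three stools sit around the table at the +y, −x, +x sides.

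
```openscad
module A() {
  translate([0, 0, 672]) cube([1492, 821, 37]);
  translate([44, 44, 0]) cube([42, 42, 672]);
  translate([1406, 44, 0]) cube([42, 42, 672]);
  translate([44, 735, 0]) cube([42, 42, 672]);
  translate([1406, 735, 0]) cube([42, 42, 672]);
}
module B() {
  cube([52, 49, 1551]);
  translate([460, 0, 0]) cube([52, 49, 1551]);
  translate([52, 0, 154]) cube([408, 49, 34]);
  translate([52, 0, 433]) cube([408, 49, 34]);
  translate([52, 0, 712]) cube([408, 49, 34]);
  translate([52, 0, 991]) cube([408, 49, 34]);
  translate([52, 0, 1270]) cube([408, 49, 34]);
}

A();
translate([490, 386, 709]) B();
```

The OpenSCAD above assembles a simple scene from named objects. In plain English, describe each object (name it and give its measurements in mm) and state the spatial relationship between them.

A is a table: top 1492 mm (x) × 821 mm (y), 37 mm thick, upper face at z = 709 mm, on four 42×42 mm square legs, each inset 44 mm from the nearest pair of top edges, running from z = 0 to the bottom of the top.

B is a straight ladder. Two 52×49 mm vertical rails, 1551 mm tall, stand 512 mm apart (outside-to-outside) with their front faces coplanar on the −y side. 5 rungs, each 49 mm deep and 34 mm tall, span between the inner faces of the rails, front faces flush with the rails. The lowest rung's underside is at z = 154 mm and rungs are spaced 279 mm apart (underside to underside).

The ladder is on top of the table, centred.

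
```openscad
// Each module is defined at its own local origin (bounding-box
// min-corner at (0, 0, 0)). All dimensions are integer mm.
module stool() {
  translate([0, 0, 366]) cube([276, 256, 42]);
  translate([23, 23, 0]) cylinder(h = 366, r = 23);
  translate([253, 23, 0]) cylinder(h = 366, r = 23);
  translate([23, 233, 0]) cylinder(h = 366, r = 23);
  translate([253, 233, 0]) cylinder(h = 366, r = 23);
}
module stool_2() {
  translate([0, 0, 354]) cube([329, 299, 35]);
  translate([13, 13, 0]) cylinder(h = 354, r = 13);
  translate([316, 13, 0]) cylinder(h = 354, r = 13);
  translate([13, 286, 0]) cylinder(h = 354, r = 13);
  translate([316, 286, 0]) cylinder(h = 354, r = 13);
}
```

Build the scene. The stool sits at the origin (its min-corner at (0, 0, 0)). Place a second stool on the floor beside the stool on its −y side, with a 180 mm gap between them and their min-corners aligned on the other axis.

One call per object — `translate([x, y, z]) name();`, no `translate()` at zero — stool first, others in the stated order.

stool();
translate([0, -479, 0]) stool_2();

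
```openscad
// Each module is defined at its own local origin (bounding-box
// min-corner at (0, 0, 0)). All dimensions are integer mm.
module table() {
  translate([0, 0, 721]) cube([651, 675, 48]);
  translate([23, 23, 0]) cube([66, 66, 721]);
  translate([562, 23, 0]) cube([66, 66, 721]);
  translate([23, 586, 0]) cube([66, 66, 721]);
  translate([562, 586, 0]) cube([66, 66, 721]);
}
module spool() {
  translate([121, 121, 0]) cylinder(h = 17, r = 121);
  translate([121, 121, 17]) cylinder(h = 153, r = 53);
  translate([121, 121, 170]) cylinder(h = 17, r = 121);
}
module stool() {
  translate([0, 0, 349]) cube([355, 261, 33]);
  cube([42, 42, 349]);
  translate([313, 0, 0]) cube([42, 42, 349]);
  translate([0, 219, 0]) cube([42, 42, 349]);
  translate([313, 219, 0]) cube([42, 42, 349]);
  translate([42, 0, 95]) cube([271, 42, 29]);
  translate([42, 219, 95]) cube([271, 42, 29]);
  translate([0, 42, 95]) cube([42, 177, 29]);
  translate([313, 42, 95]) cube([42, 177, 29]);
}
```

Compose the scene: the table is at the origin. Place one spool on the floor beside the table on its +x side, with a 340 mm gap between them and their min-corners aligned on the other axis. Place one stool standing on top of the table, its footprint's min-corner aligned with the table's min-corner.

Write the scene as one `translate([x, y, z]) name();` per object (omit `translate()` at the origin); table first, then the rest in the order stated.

table();
translate([991, 0, 0]) spool();
translate([0, 0, 769]) stool();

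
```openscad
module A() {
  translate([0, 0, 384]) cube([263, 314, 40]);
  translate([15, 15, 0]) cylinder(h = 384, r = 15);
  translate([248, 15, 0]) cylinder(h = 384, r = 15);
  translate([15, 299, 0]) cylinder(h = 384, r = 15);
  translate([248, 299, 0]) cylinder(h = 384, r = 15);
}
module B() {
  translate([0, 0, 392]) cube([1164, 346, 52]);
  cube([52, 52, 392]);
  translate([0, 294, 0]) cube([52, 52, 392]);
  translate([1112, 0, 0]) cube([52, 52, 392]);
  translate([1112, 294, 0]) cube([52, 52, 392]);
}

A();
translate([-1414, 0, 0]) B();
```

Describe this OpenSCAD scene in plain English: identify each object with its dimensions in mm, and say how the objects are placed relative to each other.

A is a four-legged stool. The seat is 263×314 mm, 40 mm thick, top at z = 424 mm. It stands on four round legs, each 30 mm in diameter, from z = 0 to the seat underside, each leg's axis is inset half a diameter from the nearest pair of seat edges (so the leg's bounding box is flush with the corner).

B is a bench: a 1164×346 mm seat slab, 52 mm thick, top at z = 444 mm, on four 52×52 mm square legs flush with the seat corners and standing on z = 0.

The bench is on the floor beside the stool on its −x side.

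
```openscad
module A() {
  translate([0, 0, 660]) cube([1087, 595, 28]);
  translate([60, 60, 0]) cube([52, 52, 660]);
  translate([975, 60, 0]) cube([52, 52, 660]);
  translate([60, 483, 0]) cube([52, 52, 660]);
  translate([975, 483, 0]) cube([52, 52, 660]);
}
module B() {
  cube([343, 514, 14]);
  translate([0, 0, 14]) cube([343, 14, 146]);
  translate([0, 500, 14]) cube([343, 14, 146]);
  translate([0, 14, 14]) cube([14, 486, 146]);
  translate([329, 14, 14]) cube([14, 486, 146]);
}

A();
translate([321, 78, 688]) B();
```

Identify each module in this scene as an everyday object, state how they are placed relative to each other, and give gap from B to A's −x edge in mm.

A is a table. B is an open box. The open box is on top of the table. The gap from the open box to the table's −x edge is 321 mm.

The open box's min-x is at 321; the table's min-x is 0; gap = 321 mm.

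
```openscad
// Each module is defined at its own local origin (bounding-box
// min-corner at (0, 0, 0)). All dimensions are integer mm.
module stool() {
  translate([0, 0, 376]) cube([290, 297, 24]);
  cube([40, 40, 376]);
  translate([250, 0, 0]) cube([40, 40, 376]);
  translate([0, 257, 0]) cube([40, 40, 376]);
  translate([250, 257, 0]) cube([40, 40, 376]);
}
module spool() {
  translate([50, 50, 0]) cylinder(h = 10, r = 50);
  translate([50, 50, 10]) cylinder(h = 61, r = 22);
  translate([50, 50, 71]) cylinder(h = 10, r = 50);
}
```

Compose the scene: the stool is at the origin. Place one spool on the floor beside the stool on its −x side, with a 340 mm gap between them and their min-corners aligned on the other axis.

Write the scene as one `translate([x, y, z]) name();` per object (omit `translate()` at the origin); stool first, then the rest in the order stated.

stool();
translate([-440, 0, 0]) spool();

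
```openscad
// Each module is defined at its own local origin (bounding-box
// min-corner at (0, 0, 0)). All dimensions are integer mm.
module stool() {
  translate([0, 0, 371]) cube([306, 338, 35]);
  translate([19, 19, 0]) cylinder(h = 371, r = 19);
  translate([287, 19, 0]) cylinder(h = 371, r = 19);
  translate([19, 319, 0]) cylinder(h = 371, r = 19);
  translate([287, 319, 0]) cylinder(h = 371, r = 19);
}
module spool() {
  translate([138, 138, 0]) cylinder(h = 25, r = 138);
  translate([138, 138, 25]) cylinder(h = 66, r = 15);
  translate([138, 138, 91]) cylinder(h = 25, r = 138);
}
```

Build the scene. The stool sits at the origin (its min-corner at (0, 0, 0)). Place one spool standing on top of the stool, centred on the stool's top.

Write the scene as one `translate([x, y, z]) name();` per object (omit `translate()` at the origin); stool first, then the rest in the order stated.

stool();
translate([15, 31, 406]) spool();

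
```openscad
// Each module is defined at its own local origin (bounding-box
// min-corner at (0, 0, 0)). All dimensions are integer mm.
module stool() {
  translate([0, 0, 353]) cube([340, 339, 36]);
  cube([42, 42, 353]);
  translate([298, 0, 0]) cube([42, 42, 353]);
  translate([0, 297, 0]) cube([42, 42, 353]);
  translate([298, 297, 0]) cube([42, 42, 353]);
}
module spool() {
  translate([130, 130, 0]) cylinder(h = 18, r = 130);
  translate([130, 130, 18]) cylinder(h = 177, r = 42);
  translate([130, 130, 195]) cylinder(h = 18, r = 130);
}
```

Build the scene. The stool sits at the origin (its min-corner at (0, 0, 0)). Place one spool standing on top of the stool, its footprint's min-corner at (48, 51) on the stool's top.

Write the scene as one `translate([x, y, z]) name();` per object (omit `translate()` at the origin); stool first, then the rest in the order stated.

stool();
translate([48, 51, 389]) spool();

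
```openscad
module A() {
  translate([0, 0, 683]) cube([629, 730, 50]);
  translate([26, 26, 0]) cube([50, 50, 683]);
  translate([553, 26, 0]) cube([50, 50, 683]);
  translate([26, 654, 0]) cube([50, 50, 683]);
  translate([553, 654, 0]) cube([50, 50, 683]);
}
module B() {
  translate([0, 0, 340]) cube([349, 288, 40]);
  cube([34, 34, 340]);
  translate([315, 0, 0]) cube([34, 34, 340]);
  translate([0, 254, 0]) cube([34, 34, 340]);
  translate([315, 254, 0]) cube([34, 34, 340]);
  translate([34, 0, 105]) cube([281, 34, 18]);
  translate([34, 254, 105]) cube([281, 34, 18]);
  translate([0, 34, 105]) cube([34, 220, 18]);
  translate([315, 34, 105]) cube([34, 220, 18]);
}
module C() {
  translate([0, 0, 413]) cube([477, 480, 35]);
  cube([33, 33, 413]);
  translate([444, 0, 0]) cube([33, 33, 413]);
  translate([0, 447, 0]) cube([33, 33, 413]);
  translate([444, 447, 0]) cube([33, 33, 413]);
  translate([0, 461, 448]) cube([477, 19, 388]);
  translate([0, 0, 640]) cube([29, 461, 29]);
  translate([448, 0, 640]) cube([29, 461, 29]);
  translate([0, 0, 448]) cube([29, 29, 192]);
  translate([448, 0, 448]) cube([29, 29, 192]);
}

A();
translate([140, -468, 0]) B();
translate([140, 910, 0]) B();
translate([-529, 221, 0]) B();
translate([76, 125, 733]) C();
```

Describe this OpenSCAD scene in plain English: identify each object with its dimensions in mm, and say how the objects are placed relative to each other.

A is a table with a 629×730 mm rectangular top, 50 mm thick, top surface at z = 733 mm, supported by four 50×50 mm square legs, each inset 26 mm from the nearest pair of top edges, running from the floor.

B is a four-legged stool. The seat is a 349×288×40 mm slab whose top surface is at z = 380 mm; four square legs, each 34×34 mm in cross-section, run from the floor (z = 0) to the underside of the seat, each flush with a corner of the seat. Four stretchers, 34 mm wide and 18 mm tall, connect adjacent legs with their undersides at z = 105 mm, each running between the inner faces of the legs it joins and aligned with the legs' outer faces on the other axis.

C is a chair. The seat is a 477×480×35 mm slab with its top at z = 448 mm, on four 33×33 mm corner legs (flush with the seat edges, standing on z = 0). A flat backrest 19 mm thick, 388 mm tall, spans the full seat width and rises from the seat top along its +y edge, rear face flush with the rear of the seat. Two armrests of 29×29 mm section run along each side from the seat's front edge to the front of the backrest, top faces 221 mm above the seat top and outer faces flush with the seat's x-edges; a 29×29 mm post under the front of each armrest stands on the seat at the front corner.

Three stools sit around the table at the −y, +y, −x sides. The chair is on top of the table, centred.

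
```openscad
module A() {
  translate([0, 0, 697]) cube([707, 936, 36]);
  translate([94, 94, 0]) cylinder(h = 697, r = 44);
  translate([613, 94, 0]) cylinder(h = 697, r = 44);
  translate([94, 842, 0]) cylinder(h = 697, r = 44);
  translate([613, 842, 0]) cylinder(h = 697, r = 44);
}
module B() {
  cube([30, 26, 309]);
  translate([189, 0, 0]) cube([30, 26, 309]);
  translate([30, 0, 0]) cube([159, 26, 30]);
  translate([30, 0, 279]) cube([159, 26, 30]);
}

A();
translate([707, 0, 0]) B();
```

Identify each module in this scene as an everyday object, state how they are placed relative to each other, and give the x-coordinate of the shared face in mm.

A is a table. B is a picture frame. The picture frame is against the table's +x side, with their −y faces flush. The x-coordinate of the shared face is 707 mm.

The table's +x face and the picture frame's −x face are both at x = 707 mm.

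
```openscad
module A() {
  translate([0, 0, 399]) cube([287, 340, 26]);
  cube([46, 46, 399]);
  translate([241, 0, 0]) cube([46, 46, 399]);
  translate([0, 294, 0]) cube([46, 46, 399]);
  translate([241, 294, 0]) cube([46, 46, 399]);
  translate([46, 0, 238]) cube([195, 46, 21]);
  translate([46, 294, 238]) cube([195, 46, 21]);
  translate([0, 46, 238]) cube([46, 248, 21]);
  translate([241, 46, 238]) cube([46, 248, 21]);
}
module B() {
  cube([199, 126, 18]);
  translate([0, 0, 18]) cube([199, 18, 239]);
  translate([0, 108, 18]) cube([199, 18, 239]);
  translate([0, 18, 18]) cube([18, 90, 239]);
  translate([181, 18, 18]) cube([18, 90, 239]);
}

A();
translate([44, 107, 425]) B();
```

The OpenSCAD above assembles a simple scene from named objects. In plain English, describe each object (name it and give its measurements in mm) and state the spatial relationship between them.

A is a four-legged stool. The seat is a 287×340×26 mm slab whose top surface is at z = 425 mm; four square legs, each 46×46 mm in cross-section, run from the floor (z = 0) to the underside of the seat, each flush with a corner of the seat. Four stretchers, 46 mm wide and 21 mm tall, connect adjacent legs with their undersides at z = 238 mm, each running between the inner faces of the legs it joins and aligned with the legs' outer faces on the other axis.

B is an open storage box with external size 199×126×257 mm and wall thickness 18 mm (the base is also 18 mm thick). The base covers the whole footprint; the four walls stand on the base, with the y-facing walls full-width and the x-facing walls fitting between their inner faces.

The open box is on top of the stool, centred.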